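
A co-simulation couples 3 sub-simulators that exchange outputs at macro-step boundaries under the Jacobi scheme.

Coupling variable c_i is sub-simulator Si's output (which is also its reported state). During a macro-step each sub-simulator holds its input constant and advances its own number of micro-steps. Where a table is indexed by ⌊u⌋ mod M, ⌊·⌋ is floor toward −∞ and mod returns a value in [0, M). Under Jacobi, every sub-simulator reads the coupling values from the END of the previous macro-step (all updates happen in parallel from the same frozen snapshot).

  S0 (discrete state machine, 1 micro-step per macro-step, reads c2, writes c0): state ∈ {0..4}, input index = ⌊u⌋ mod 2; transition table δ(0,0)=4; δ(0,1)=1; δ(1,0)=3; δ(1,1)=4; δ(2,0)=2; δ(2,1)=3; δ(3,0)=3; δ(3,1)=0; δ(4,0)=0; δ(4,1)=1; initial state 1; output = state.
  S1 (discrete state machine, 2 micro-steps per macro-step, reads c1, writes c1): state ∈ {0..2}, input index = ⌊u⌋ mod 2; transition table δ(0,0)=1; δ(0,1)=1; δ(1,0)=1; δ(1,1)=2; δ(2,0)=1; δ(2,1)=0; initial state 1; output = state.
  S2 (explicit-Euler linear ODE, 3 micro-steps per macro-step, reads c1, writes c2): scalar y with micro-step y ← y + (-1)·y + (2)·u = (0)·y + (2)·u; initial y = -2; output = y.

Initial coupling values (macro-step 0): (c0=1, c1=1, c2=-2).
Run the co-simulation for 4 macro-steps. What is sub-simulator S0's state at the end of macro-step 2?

S0 state at macro-step 2 = 3

macro 1: S0 reads c2=-2 → after 1×micro: 3; S1 reads c1=1 → after 2×micro: 0; S2 reads c1=1 → after 3×micro: 2 ⇒ (c0=3, c1=0, c2=2)
macro 2: S0 reads c2=2 → after 1×micro: 3; S1 reads c1=0 → after 2×micro: 1; S2 reads c1=0 → after 3×micro: 0 ⇒ (c0=3, c1=1, c2=0)
macro 3: S0 reads c2=0 → after 1×micro: 3; S1 reads c1=1 → after 2×micro: 0; S2 reads c1=1 → after 3×micro: 2 ⇒ (c0=3, c1=0, c2=2)
macro 4: S0 reads c2=2 → after 1×micro: 3; S1 reads c1=0 → after 2×micro: 1; S2 reads c1=0 → after 3×micro: 0 ⇒ (c0=3, c1=1, c2=0)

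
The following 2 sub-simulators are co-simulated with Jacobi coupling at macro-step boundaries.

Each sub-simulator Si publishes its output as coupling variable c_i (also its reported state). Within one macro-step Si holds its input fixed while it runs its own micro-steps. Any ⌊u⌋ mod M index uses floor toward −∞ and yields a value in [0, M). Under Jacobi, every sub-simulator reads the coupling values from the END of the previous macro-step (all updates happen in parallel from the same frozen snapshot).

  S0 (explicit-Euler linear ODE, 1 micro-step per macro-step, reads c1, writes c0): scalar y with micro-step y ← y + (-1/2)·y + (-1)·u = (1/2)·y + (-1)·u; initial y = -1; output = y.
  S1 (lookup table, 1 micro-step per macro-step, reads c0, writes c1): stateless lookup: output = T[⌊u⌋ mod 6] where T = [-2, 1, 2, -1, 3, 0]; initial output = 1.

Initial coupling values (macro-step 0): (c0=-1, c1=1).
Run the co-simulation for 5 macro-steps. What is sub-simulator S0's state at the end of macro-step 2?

macro 1: S0 reads c1=1 → after 1×micro: -3/2; S1 reads c0=-1 → after 1×micro: 0 ⇒ (c0=-3/2, c1=0)
macro 2: S0 reads c1=0 → after 1×micro: -3/4; S1 reads c0=-3/2 → after 1×micro: 3 ⇒ (c0=-3/4, c1=3)
macro 3: S0 reads c1=3 → after 1×micro: -27/8; S1 reads c0=-3/4 → after 1×micro: 0 ⇒ (c0=-27/8, c1=0)
macro 4: S0 reads c1=0 → after 1×micro: -27/16; S1 reads c0=-27/8 → after 1×micro: 2 ⇒ (c0=-27/16, c1=2)
macro 5: S0 reads c1=2 → after 1×micro: -91/32; S1 reads c0=-27/16 → after 1×micro: 3 ⇒ (c0=-91/32, c1=3)

S0 state at macro-step 2 = -3/4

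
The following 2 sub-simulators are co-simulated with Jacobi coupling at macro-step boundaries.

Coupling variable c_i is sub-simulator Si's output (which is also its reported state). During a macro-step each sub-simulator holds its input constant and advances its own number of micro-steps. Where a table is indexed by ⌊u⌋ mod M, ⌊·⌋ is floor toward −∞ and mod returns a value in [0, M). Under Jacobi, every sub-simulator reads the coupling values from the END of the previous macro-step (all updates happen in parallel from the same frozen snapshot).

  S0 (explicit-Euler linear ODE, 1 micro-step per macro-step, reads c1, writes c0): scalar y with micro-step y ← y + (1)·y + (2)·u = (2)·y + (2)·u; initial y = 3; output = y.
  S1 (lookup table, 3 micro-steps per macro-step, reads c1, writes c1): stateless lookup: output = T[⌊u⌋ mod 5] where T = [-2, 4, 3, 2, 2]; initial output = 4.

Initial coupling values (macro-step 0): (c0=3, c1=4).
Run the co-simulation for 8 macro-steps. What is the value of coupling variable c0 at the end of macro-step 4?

c0 at macro-step 4 = 144

macro 1: S0 reads c1=4 → after 1×micro: 14; S1 reads c1=4 → after 3×micro: 2 ⇒ (c0=14, c1=2)
macro 2: S0 reads c1=2 → after 1×micro: 32; S1 reads c1=2 → after 3×micro: 3 ⇒ (c0=32, c1=3)
macro 3: S0 reads c1=3 → after 1×micro: 70; S1 reads c1=3 → after 3×micro: 2 ⇒ (c0=70, c1=2)
macro 4: S0 reads c1=2 → after 1×micro: 144; S1 reads c1=2 → after 3×micro: 3 ⇒ (c0=144, c1=3)
macro 5: S0 reads c1=3 → after 1×micro: 294; S1 reads c1=3 → after 3×micro: 2 ⇒ (c0=294, c1=2)
macro 6: S0 reads c1=2 → after 1×micro: 592; S1 reads c1=2 → after 3×micro: 3 ⇒ (c0=592, c1=3)
macro 7: S0 reads c1=3 → after 1×micro: 1190; S1 reads c1=3 → after 3×micro: 2 ⇒ (c0=1190, c1=2)
macro 8: S0 reads c1=2 → after 1×micro: 2384; S1 reads c1=2 → after 3×micro: 3 ⇒ (c0=2384, c1=3)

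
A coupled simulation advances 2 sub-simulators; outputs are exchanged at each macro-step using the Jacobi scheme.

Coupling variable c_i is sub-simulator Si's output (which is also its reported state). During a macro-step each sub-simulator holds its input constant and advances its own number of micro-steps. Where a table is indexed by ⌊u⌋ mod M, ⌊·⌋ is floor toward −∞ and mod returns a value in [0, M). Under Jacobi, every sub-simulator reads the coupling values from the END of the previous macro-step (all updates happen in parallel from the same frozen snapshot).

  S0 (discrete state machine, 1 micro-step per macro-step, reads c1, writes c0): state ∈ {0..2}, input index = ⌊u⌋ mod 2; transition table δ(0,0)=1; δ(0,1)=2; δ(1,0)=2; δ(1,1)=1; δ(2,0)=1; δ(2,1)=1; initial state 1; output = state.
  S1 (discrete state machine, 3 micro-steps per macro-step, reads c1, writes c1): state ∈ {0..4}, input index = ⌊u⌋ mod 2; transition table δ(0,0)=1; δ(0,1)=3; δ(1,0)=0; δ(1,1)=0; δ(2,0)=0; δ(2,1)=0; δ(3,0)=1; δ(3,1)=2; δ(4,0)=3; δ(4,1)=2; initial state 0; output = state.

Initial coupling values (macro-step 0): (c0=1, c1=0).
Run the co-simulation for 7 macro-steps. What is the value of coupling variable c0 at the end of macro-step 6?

macro 1: S0 reads c1=0 → after 1×micro: 2; S1 reads c1=0 → after 3×micro: 1 ⇒ (c0=2, c1=1)
macro 2: S0 reads c1=1 → after 1×micro: 1; S1 reads c1=1 → after 3×micro: 2 ⇒ (c0=1, c1=2)
macro 3: S0 reads c1=2 → after 1×micro: 2; S1 reads c1=2 → after 3×micro: 0 ⇒ (c0=2, c1=0)
macro 4: S0 reads c1=0 → after 1×micro: 1; S1 reads c1=0 → after 3×micro: 1 ⇒ (c0=1, c1=1)
macro 5: S0 reads c1=1 → after 1×micro: 1; S1 reads c1=1 → after 3×micro: 2 ⇒ (c0=1, c1=2)
macro 6: S0 reads c1=2 → after 1×micro: 2; S1 reads c1=2 → after 3×micro: 0 ⇒ (c0=2, c1=0)
macro 7: S0 reads c1=0 → after 1×micro: 1; S1 reads c1=0 → after 3×micro: 1 ⇒ (c0=1, c1=1)

c0 at macro-step 6 = 2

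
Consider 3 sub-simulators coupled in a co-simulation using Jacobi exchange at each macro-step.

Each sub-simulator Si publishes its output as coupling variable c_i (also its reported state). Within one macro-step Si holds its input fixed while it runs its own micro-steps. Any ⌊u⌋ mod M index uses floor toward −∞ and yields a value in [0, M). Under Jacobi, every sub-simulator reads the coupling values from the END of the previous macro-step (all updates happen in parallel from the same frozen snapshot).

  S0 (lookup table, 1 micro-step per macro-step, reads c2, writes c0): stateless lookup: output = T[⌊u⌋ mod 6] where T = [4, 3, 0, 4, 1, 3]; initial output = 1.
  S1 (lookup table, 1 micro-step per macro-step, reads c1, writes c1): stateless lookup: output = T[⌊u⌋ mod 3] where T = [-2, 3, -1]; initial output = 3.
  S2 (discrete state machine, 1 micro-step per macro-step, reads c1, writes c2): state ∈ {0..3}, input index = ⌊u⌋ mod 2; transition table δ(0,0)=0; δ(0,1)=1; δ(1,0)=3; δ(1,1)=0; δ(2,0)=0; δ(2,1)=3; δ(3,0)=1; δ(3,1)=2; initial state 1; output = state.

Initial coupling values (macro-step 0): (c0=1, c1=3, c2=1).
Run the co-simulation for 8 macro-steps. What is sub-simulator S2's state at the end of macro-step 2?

macro 1: S0 reads c2=1 → after 1×micro: 3; S1 reads c1=3 → after 1×micro: -2; S2 reads c1=3 → after 1×micro: 0 ⇒ (c0=3, c1=-2, c2=0)
macro 2: S0 reads c2=0 → after 1×micro: 4; S1 reads c1=-2 → after 1×micro: 3; S2 reads c1=-2 → after 1×micro: 0 ⇒ (c0=4, c1=3, c2=0)
macro 3: S0 reads c2=0 → after 1×micro: 4; S1 reads c1=3 → after 1×micro: -2; S2 reads c1=3 → after 1×micro: 1 ⇒ (c0=4, c1=-2, c2=1)
macro 4: S0 reads c2=1 → after 1×micro: 3; S1 reads c1=-2 → after 1×micro: 3; S2 reads c1=-2 → after 1×micro: 3 ⇒ (c0=3, c1=3, c2=3)
macro 5: S0 reads c2=3 → after 1×micro: 4; S1 reads c1=3 → after 1×micro: -2; S2 reads c1=3 → after 1×micro: 2 ⇒ (c0=4, c1=-2, c2=2)
macro 6: S0 reads c2=2 → after 1×micro: 0; S1 reads c1=-2 → after 1×micro: 3; S2 reads c1=-2 → after 1×micro: 0 ⇒ (c0=0, c1=3, c2=0)
macro 7: S0 reads c2=0 → after 1×micro: 4; S1 reads c1=3 → after 1×micro: -2; S2 reads c1=3 → after 1×micro: 1 ⇒ (c0=4, c1=-2, c2=1)
macro 8: S0 reads c2=1 → after 1×micro: 3; S1 reads c1=-2 → after 1×micro: 3; S2 reads c1=-2 → after 1×micro: 3 ⇒ (c0=3, c1=3, c2=3)

S2 state at macro-step 2 = 0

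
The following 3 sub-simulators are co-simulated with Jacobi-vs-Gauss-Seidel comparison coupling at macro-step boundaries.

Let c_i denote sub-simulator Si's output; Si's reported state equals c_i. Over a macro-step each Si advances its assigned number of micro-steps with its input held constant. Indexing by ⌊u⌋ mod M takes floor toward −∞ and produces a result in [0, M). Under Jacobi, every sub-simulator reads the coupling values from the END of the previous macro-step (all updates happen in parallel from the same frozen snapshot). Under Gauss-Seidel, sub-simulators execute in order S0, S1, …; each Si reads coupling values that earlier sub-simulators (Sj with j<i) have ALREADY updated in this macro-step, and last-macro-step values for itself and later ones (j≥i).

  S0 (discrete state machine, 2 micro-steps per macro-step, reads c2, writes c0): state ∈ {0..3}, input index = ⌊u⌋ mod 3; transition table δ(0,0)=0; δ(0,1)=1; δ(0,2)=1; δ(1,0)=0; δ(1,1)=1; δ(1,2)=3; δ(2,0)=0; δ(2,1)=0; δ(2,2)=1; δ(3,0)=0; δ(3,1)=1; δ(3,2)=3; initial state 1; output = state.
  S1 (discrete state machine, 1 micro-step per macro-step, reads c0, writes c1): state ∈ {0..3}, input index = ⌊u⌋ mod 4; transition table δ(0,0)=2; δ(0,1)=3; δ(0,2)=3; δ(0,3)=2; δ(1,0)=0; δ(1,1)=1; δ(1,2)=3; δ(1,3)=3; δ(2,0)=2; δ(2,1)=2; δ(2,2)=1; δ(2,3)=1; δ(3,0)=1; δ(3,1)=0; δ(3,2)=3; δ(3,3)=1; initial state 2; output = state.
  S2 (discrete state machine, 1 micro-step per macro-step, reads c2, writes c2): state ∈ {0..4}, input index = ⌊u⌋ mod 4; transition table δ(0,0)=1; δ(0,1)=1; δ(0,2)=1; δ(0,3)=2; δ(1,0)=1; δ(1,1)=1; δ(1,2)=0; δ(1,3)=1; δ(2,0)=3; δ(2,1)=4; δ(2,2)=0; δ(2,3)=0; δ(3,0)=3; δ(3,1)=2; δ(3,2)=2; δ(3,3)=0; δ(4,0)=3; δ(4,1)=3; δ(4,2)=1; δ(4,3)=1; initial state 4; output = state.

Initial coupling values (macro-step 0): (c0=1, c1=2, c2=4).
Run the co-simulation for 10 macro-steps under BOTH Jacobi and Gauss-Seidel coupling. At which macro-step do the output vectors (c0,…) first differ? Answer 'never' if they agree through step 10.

first divergence at macro-step: never

[Jacobi] macro 1: S0 reads c2=4 → after 2×micro: 1; S1 reads c0=1 → after 1×micro: 2; S2 reads c2=4 → after 1×micro: 3 ⇒ (c0=1, c1=2, c2=3)
[Jacobi] macro 2: S0 reads c2=3 → after 2×micro: 0; S1 reads c0=1 → after 1×micro: 2; S2 reads c2=3 → after 1×micro: 0 ⇒ (c0=0, c1=2, c2=0)
[Jacobi] macro 3: S0 reads c2=0 → after 2×micro: 0; S1 reads c0=0 → after 1×micro: 2; S2 reads c2=0 → after 1×micro: 1 ⇒ (c0=0, c1=2, c2=1)
[Jacobi] macro 4: S0 reads c2=1 → after 2×micro: 1; S1 reads c0=0 → after 1×micro: 2; S2 reads c2=1 → after 1×micro: 1 ⇒ (c0=1, c1=2, c2=1)
[Jacobi] macro 5: S0 reads c2=1 → after 2×micro: 1; S1 reads c0=1 → after 1×micro: 2; S2 reads c2=1 → after 1×micro: 1 ⇒ (c0=1, c1=2, c2=1)
[Jacobi] macro 6: S0 reads c2=1 → after 2×micro: 1; S1 reads c0=1 → after 1×micro: 2; S2 reads c2=1 → after 1×micro: 1 ⇒ (c0=1, c1=2, c2=1)
[Jacobi] macro 7: S0 reads c2=1 → after 2×micro: 1; S1 reads c0=1 → after 1×micro: 2; S2 reads c2=1 → after 1×micro: 1 ⇒ (c0=1, c1=2, c2=1)
[Jacobi] macro 8: S0 reads c2=1 → after 2×micro: 1; S1 reads c0=1 → after 1×micro: 2; S2 reads c2=1 → after 1×micro: 1 ⇒ (c0=1, c1=2, c2=1)
[Jacobi] macro 9: S0 reads c2=1 → after 2×micro: 1; S1 reads c0=1 → after 1×micro: 2; S2 reads c2=1 → after 1×micro: 1 ⇒ (c0=1, c1=2, c2=1)
[Jacobi] macro 10: S0 reads c2=1 → after 2×micro: 1; S1 reads c0=1 → after 1×micro: 2; S2 reads c2=1 → after 1×micro: 1 ⇒ (c0=1, c1=2, c2=1)
[Gauss-Seidel] macro 1: S0 reads c2=4 → after 2×micro: 1; S1 reads c0=1 → after 1×micro: 2; S2 reads c2=4 → after 1×micro: 3 ⇒ (c0=1, c1=2, c2=3)
[Gauss-Seidel] macro 2: S0 reads c2=3 → after 2×micro: 0; S1 reads c0=0 → after 1×micro: 2; S2 reads c2=3 → after 1×micro: 0 ⇒ (c0=0, c1=2, c2=0)
[Gauss-Seidel] macro 3: S0 reads c2=0 → after 2×micro: 0; S1 reads c0=0 → after 1×micro: 2; S2 reads c2=0 → after 1×micro: 1 ⇒ (c0=0, c1=2, c2=1)
[Gauss-Seidel] macro 4: S0 reads c2=1 → after 2×micro: 1; S1 reads c0=1 → after 1×micro: 2; S2 reads c2=1 → after 1×micro: 1 ⇒ (c0=1, c1=2, c2=1)
[Gauss-Seidel] macro 5: S0 reads c2=1 → after 2×micro: 1; S1 reads c0=1 → after 1×micro: 2; S2 reads c2=1 → after 1×micro: 1 ⇒ (c0=1, c1=2, c2=1)
[Gauss-Seidel] macro 6: S0 reads c2=1 → after 2×micro: 1; S1 reads c0=1 → after 1×micro: 2; S2 reads c2=1 → after 1×micro: 1 ⇒ (c0=1, c1=2, c2=1)
[Gauss-Seidel] macro 7: S0 reads c2=1 → after 2×micro: 1; S1 reads c0=1 → after 1×micro: 2; S2 reads c2=1 → after 1×micro: 1 ⇒ (c0=1, c1=2, c2=1)
[Gauss-Seidel] macro 8: S0 reads c2=1 → after 2×micro: 1; S1 reads c0=1 → after 1×micro: 2; S2 reads c2=1 → after 1×micro: 1 ⇒ (c0=1, c1=2, c2=1)
[Gauss-Seidel] macro 9: S0 reads c2=1 → after 2×micro: 1; S1 reads c0=1 → after 1×micro: 2; S2 reads c2=1 → after 1×micro: 1 ⇒ (c0=1, c1=2, c2=1)
[Gauss-Seidel] macro 10: S0 reads c2=1 → after 2×micro: 1; S1 reads c0=1 → after 1×micro: 2; S2 reads c2=1 → after 1×micro: 1 ⇒ (c0=1, c1=2, c2=1)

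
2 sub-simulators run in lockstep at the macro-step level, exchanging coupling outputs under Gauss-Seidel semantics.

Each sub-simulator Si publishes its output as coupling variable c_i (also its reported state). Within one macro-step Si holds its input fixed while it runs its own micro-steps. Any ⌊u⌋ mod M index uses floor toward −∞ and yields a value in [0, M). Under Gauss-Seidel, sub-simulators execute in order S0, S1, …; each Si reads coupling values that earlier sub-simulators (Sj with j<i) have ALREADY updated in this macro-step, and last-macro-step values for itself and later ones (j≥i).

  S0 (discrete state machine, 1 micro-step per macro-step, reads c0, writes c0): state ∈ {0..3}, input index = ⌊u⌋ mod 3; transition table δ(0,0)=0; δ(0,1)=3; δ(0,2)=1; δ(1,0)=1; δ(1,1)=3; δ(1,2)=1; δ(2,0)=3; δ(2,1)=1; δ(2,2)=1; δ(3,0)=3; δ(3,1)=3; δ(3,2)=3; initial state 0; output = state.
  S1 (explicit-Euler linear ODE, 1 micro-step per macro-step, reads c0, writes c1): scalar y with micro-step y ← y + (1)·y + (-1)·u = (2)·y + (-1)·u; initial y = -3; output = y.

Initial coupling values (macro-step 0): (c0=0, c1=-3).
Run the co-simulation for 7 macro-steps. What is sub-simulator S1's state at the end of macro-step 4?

macro 1: S0 reads c0=0 → after 1×micro: 0; S1 reads c0=0 → after 1×micro: -6 ⇒ (c0=0, c1=-6)
macro 2: S0 reads c0=0 → after 1×micro: 0; S1 reads c0=0 → after 1×micro: -12 ⇒ (c0=0, c1=-12)
macro 3: S0 reads c0=0 → after 1×micro: 0; S1 reads c0=0 → after 1×micro: -24 ⇒ (c0=0, c1=-24)
macro 4: S0 reads c0=0 → after 1×micro: 0; S1 reads c0=0 → after 1×micro: -48 ⇒ (c0=0, c1=-48)
macro 5: S0 reads c0=0 → after 1×micro: 0; S1 reads c0=0 → after 1×micro: -96 ⇒ (c0=0, c1=-96)
macro 6: S0 reads c0=0 → after 1×micro: 0; S1 reads c0=0 → after 1×micro: -192 ⇒ (c0=0, c1=-192)
macro 7: S0 reads c0=0 → after 1×micro: 0; S1 reads c0=0 → after 1×micro: -384 ⇒ (c0=0, c1=-384)

S1 state at macro-step 4 = -48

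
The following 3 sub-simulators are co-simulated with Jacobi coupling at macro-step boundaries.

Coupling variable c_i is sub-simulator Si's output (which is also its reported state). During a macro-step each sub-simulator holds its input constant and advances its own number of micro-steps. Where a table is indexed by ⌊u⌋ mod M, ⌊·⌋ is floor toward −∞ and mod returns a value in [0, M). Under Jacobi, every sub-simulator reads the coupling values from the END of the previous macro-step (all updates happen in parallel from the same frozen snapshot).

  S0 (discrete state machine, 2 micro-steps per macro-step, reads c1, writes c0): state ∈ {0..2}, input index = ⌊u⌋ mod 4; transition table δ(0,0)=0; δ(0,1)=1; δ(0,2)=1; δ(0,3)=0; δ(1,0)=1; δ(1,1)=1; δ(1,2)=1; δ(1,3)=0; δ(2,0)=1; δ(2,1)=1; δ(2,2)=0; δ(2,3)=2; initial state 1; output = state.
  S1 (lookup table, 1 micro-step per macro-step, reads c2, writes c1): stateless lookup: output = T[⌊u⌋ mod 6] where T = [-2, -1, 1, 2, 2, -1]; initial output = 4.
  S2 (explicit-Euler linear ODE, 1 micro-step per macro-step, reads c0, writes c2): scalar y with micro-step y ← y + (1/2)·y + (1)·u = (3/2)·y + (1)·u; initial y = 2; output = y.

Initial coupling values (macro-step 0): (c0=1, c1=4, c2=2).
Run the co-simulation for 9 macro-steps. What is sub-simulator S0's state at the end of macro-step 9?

S0 state at macro-step 9 = 1

macro 1: S0 reads c1=4 → after 2×micro: 1; S1 reads c2=2 → after 1×micro: 1; S2 reads c0=1 → after 1×micro: 4 ⇒ (c0=1, c1=1, c2=4)
macro 2: S0 reads c1=1 → after 2×micro: 1; S1 reads c2=4 → after 1×micro: 2; S2 reads c0=1 → after 1×micro: 7 ⇒ (c0=1, c1=2, c2=7)
macro 3: S0 reads c1=2 → after 2×micro: 1; S1 reads c2=7 → after 1×micro: -1; S2 reads c0=1 → after 1×micro: 23/2 ⇒ (c0=1, c1=-1, c2=23/2)
macro 4: S0 reads c1=-1 → after 2×micro: 0; S1 reads c2=23/2 → after 1×micro: -1; S2 reads c0=1 → after 1×micro: 73/4 ⇒ (c0=0, c1=-1, c2=73/4)
macro 5: S0 reads c1=-1 → after 2×micro: 0; S1 reads c2=73/4 → after 1×micro: -2; S2 reads c0=0 → after 1×micro: 219/8 ⇒ (c0=0, c1=-2, c2=219/8)
macro 6: S0 reads c1=-2 → after 2×micro: 1; S1 reads c2=219/8 → after 1×micro: 2; S2 reads c0=0 → after 1×micro: 657/16 ⇒ (c0=1, c1=2, c2=657/16)
macro 7: S0 reads c1=2 → after 2×micro: 1; S1 reads c2=657/16 → after 1×micro: -1; S2 reads c0=1 → after 1×micro: 2003/32 ⇒ (c0=1, c1=-1, c2=2003/32)
macro 8: S0 reads c1=-1 → after 2×micro: 0; S1 reads c2=2003/32 → after 1×micro: 1; S2 reads c0=1 → after 1×micro: 6073/64 ⇒ (c0=0, c1=1, c2=6073/64)
macro 9: S0 reads c1=1 → after 2×micro: 1; S1 reads c2=6073/64 → after 1×micro: 2; S2 reads c0=0 → after 1×micro: 18219/128 ⇒ (c0=1, c1=2, c2=18219/128)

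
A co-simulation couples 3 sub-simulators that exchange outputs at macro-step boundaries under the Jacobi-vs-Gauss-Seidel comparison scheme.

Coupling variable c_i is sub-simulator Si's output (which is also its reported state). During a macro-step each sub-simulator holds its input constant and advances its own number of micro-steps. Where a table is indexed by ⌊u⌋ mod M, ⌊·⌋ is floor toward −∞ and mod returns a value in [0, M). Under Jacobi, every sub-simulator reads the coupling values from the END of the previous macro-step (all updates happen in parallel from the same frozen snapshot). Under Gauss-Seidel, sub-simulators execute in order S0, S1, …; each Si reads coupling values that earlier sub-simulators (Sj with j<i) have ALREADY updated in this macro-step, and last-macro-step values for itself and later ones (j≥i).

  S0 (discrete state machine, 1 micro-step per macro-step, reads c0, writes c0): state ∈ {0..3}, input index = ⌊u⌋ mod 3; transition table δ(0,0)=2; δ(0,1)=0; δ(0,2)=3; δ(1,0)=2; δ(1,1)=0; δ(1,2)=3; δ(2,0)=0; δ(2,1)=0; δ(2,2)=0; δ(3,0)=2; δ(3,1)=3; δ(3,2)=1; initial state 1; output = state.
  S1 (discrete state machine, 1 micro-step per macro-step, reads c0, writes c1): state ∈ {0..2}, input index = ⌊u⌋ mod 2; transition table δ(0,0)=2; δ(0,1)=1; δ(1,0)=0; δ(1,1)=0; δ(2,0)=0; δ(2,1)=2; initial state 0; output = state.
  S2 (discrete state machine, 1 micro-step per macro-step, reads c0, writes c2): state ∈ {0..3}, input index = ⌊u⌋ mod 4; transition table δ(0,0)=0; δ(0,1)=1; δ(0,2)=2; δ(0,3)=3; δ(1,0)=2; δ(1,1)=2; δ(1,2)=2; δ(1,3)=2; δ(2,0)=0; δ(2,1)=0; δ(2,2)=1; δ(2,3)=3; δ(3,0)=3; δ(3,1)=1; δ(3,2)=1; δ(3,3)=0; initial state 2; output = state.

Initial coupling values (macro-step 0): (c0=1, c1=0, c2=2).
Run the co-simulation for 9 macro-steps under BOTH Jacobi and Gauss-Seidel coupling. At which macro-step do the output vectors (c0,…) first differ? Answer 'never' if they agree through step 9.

[Jacobi] macro 1: S0 reads c0=1 → after 1×micro: 0; S1 reads c0=1 → after 1×micro: 1; S2 reads c0=1 → after 1×micro: 0 ⇒ (c0=0, c1=1, c2=0)
[Jacobi] macro 2: S0 reads c0=0 → after 1×micro: 2; S1 reads c0=0 → after 1×micro: 0; S2 reads c0=0 → after 1×micro: 0 ⇒ (c0=2, c1=0, c2=0)
[Jacobi] macro 3: S0 reads c0=2 → after 1×micro: 0; S1 reads c0=2 → after 1×micro: 2; S2 reads c0=2 → after 1×micro: 2 ⇒ (c0=0, c1=2, c2=2)
[Jacobi] macro 4: S0 reads c0=0 → after 1×micro: 2; S1 reads c0=0 → after 1×micro: 0; S2 reads c0=0 → after 1×micro: 0 ⇒ (c0=2, c1=0, c2=0)
[Jacobi] macro 5: S0 reads c0=2 → after 1×micro: 0; S1 reads c0=2 → after 1×micro: 2; S2 reads c0=2 → after 1×micro: 2 ⇒ (c0=0, c1=2, c2=2)
[Jacobi] macro 6: S0 reads c0=0 → after 1×micro: 2; S1 reads c0=0 → after 1×micro: 0; S2 reads c0=0 → after 1×micro: 0 ⇒ (c0=2, c1=0, c2=0)
[Jacobi] macro 7: S0 reads c0=2 → after 1×micro: 0; S1 reads c0=2 → after 1×micro: 2; S2 reads c0=2 → after 1×micro: 2 ⇒ (c0=0, c1=2, c2=2)
[Jacobi] macro 8: S0 reads c0=0 → after 1×micro: 2; S1 reads c0=0 → after 1×micro: 0; S2 reads c0=0 → after 1×micro: 0 ⇒ (c0=2, c1=0, c2=0)
[Jacobi] macro 9: S0 reads c0=2 → after 1×micro: 0; S1 reads c0=2 → after 1×micro: 2; S2 reads c0=2 → after 1×micro: 2 ⇒ (c0=0, c1=2, c2=2)
[Gauss-Seidel] macro 1: S0 reads c0=1 → after 1×micro: 0; S1 reads c0=0 → after 1×micro: 2; S2 reads c0=0 → after 1×micro: 0 ⇒ (c0=0, c1=2, c2=0)
[Gauss-Seidel] macro 2: S0 reads c0=0 → after 1×micro: 2; S1 reads c0=2 → after 1×micro: 0; S2 reads c0=2 → after 1×micro: 2 ⇒ (c0=2, c1=0, c2=2)
[Gauss-Seidel] macro 3: S0 reads c0=2 → after 1×micro: 0; S1 reads c0=0 → after 1×micro: 2; S2 reads c0=0 → after 1×micro: 0 ⇒ (c0=0, c1=2, c2=0)
[Gauss-Seidel] macro 4: S0 reads c0=0 → after 1×micro: 2; S1 reads c0=2 → after 1×micro: 0; S2 reads c0=2 → after 1×micro: 2 ⇒ (c0=2, c1=0, c2=2)
[Gauss-Seidel] macro 5: S0 reads c0=2 → after 1×micro: 0; S1 reads c0=0 → after 1×micro: 2; S2 reads c0=0 → after 1×micro: 0 ⇒ (c0=0, c1=2, c2=0)
[Gauss-Seidel] macro 6: S0 reads c0=0 → after 1×micro: 2; S1 reads c0=2 → after 1×micro: 0; S2 reads c0=2 → after 1×micro: 2 ⇒ (c0=2, c1=0, c2=2)
[Gauss-Seidel] macro 7: S0 reads c0=2 → after 1×micro: 0; S1 reads c0=0 → after 1×micro: 2; S2 reads c0=0 → after 1×micro: 0 ⇒ (c0=0, c1=2, c2=0)
[Gauss-Seidel] macro 8: S0 reads c0=0 → after 1×micro: 2; S1 reads c0=2 → after 1×micro: 0; S2 reads c0=2 → after 1×micro: 2 ⇒ (c0=2, c1=0, c2=2)
[Gauss-Seidel] macro 9: S0 reads c0=2 → after 1×micro: 0; S1 reads c0=0 → after 1×micro: 2; S2 reads c0=0 → after 1×micro: 0 ⇒ (c0=0, c1=2, c2=0)

first divergence at macro-step: 1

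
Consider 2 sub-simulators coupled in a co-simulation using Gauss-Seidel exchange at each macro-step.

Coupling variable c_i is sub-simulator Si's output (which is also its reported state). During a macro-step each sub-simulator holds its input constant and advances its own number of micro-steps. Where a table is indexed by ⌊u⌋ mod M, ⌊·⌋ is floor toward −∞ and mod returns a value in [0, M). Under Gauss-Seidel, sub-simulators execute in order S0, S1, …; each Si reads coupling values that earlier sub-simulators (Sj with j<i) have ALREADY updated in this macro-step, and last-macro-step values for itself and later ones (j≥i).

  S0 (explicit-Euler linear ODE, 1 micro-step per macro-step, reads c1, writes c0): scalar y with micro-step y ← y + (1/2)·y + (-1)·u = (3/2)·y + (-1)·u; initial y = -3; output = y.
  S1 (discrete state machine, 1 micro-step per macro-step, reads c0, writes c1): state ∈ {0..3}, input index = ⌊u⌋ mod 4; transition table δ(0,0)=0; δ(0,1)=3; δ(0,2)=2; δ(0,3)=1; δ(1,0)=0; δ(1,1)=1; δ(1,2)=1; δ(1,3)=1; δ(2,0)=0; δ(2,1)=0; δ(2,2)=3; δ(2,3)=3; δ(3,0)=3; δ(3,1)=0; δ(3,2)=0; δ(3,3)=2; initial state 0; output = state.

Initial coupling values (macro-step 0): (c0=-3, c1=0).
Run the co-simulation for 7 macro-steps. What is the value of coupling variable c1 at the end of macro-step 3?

c1 at macro-step 3 = 0

macro 1: S0 reads c1=0 → after 1×micro: -9/2; S1 reads c0=-9/2 → after 1×micro: 1 ⇒ (c0=-9/2, c1=1)
macro 2: S0 reads c1=1 → after 1×micro: -31/4; S1 reads c0=-31/4 → after 1×micro: 0 ⇒ (c0=-31/4, c1=0)
macro 3: S0 reads c1=0 → after 1×micro: -93/8; S1 reads c0=-93/8 → after 1×micro: 0 ⇒ (c0=-93/8, c1=0)
macro 4: S0 reads c1=0 → after 1×micro: -279/16; S1 reads c0=-279/16 → after 1×micro: 2 ⇒ (c0=-279/16, c1=2)
macro 5: S0 reads c1=2 → after 1×micro: -901/32; S1 reads c0=-901/32 → after 1×micro: 3 ⇒ (c0=-901/32, c1=3)
macro 6: S0 reads c1=3 → after 1×micro: -2895/64; S1 reads c0=-2895/64 → after 1×micro: 0 ⇒ (c0=-2895/64, c1=0)
macro 7: S0 reads c1=0 → after 1×micro: -8685/128; S1 reads c0=-8685/128 → after 1×micro: 0 ⇒ (c0=-8685/128, c1=0)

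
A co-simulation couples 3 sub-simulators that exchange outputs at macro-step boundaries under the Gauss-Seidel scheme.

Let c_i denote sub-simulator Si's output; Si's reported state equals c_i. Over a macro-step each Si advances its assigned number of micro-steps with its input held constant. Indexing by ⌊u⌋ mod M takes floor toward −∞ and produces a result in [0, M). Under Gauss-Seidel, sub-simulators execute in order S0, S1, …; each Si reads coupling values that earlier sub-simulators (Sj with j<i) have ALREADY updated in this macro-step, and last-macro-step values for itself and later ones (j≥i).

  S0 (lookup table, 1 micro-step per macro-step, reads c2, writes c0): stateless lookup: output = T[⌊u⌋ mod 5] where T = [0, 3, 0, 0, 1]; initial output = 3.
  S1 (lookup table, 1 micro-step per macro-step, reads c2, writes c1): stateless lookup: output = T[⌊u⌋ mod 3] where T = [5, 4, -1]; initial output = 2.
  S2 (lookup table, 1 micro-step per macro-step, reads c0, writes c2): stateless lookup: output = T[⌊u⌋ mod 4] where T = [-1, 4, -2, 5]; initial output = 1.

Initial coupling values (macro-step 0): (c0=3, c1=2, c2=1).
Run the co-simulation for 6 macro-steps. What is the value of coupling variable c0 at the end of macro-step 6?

c0 at macro-step 6 = 1

macro 1: S0 reads c2=1 → after 1×micro: 3; S1 reads c2=1 → after 1×micro: 4; S2 reads c0=3 → after 1×micro: 5 ⇒ (c0=3, c1=4, c2=5)
macro 2: S0 reads c2=5 → after 1×micro: 0; S1 reads c2=5 → after 1×micro: -1; S2 reads c0=0 → after 1×micro: -1 ⇒ (c0=0, c1=-1, c2=-1)
macro 3: S0 reads c2=-1 → after 1×micro: 1; S1 reads c2=-1 → after 1×micro: -1; S2 reads c0=1 → after 1×micro: 4 ⇒ (c0=1, c1=-1, c2=4)
macro 4: S0 reads c2=4 → after 1×micro: 1; S1 reads c2=4 → after 1×micro: 4; S2 reads c0=1 → after 1×micro: 4 ⇒ (c0=1, c1=4, c2=4)
macro 5: S0 reads c2=4 → after 1×micro: 1; S1 reads c2=4 → after 1×micro: 4; S2 reads c0=1 → after 1×micro: 4 ⇒ (c0=1, c1=4, c2=4)
macro 6: S0 reads c2=4 → after 1×micro: 1; S1 reads c2=4 → after 1×micro: 4; S2 reads c0=1 → after 1×micro: 4 ⇒ (c0=1, c1=4, c2=4)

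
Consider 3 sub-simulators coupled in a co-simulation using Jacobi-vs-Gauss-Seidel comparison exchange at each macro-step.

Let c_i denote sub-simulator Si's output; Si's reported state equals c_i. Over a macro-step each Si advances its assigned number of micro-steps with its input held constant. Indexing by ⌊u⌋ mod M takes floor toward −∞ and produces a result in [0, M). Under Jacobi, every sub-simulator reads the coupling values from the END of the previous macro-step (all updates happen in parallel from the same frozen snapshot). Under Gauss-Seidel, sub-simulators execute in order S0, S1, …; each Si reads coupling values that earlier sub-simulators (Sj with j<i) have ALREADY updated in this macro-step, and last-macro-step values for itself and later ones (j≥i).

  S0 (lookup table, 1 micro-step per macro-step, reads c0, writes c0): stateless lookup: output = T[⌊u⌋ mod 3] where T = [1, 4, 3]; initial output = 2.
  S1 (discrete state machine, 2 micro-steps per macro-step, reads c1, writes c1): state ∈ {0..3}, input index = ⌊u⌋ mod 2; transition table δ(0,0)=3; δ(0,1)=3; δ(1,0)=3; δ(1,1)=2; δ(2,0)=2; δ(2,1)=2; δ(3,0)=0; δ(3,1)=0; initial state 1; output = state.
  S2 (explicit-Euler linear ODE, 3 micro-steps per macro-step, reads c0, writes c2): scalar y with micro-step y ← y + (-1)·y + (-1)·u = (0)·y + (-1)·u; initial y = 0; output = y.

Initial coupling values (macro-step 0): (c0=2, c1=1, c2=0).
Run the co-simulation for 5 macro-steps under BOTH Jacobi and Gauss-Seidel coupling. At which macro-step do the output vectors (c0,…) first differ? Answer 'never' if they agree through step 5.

[Jacobi] macro 1: S0 reads c0=2 → after 1×micro: 3; S1 reads c1=1 → after 2×micro: 2; S2 reads c0=2 → after 3×micro: -2 ⇒ (c0=3, c1=2, c2=-2)
[Jacobi] macro 2: S0 reads c0=3 → after 1×micro: 1; S1 reads c1=2 → after 2×micro: 2; S2 reads c0=3 → after 3×micro: -3 ⇒ (c0=1, c1=2, c2=-3)
[Jacobi] macro 3: S0 reads c0=1 → after 1×micro: 4; S1 reads c1=2 → after 2×micro: 2; S2 reads c0=1 → after 3×micro: -1 ⇒ (c0=4, c1=2, c2=-1)
[Jacobi] macro 4: S0 reads c0=4 → after 1×micro: 4; S1 reads c1=2 → after 2×micro: 2; S2 reads c0=4 → after 3×micro: -4 ⇒ (c0=4, c1=2, c2=-4)
[Jacobi] macro 5: S0 reads c0=4 → after 1×micro: 4; S1 reads c1=2 → after 2×micro: 2; S2 reads c0=4 → after 3×micro: -4 ⇒ (c0=4, c1=2, c2=-4)
[Gauss-Seidel] macro 1: S0 reads c0=2 → after 1×micro: 3; S1 reads c1=1 → after 2×micro: 2; S2 reads c0=3 → after 3×micro: -3 ⇒ (c0=3, c1=2, c2=-3)
[Gauss-Seidel] macro 2: S0 reads c0=3 → after 1×micro: 1; S1 reads c1=2 → after 2×micro: 2; S2 reads c0=1 → after 3×micro: -1 ⇒ (c0=1, c1=2, c2=-1)
[Gauss-Seidel] macro 3: S0 reads c0=1 → after 1×micro: 4; S1 reads c1=2 → after 2×micro: 2; S2 reads c0=4 → after 3×micro: -4 ⇒ (c0=4, c1=2, c2=-4)
[Gauss-Seidel] macro 4: S0 reads c0=4 → after 1×micro: 4; S1 reads c1=2 → after 2×micro: 2; S2 reads c0=4 → after 3×micro: -4 ⇒ (c0=4, c1=2, c2=-4)
[Gauss-Seidel] macro 5: S0 reads c0=4 → after 1×micro: 4; S1 reads c1=2 → after 2×micro: 2; S2 reads c0=4 → after 3×micro: -4 ⇒ (c0=4, c1=2, c2=-4)

first divergence at macro-step: 1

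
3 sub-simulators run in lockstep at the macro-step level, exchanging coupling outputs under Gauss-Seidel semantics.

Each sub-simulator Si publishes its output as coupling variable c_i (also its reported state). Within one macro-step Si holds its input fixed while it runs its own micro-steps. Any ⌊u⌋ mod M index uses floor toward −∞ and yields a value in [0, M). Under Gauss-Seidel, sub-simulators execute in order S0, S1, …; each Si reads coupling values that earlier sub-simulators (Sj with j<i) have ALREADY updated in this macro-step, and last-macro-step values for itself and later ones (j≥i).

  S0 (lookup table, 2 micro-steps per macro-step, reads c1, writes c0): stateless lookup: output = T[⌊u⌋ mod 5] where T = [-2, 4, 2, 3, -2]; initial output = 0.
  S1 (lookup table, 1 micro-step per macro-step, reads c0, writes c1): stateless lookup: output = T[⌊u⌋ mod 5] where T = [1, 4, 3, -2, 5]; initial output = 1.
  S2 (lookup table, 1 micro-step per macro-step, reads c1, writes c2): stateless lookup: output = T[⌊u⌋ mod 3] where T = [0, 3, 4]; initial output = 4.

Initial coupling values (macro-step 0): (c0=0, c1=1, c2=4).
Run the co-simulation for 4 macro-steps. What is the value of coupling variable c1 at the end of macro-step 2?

macro 1: S0 reads c1=1 → after 2×micro: 4; S1 reads c0=4 → after 1×micro: 5; S2 reads c1=5 → after 1×micro: 4 ⇒ (c0=4, c1=5, c2=4)
macro 2: S0 reads c1=5 → after 2×micro: -2; S1 reads c0=-2 → after 1×micro: -2; S2 reads c1=-2 → after 1×micro: 3 ⇒ (c0=-2, c1=-2, c2=3)
macro 3: S0 reads c1=-2 → after 2×micro: 3; S1 reads c0=3 → after 1×micro: -2; S2 reads c1=-2 → after 1×micro: 3 ⇒ (c0=3, c1=-2, c2=3)
macro 4: S0 reads c1=-2 → after 2×micro: 3; S1 reads c0=3 → after 1×micro: -2; S2 reads c1=-2 → after 1×micro: 3 ⇒ (c0=3, c1=-2, c2=3)

c1 at macro-step 2 = -2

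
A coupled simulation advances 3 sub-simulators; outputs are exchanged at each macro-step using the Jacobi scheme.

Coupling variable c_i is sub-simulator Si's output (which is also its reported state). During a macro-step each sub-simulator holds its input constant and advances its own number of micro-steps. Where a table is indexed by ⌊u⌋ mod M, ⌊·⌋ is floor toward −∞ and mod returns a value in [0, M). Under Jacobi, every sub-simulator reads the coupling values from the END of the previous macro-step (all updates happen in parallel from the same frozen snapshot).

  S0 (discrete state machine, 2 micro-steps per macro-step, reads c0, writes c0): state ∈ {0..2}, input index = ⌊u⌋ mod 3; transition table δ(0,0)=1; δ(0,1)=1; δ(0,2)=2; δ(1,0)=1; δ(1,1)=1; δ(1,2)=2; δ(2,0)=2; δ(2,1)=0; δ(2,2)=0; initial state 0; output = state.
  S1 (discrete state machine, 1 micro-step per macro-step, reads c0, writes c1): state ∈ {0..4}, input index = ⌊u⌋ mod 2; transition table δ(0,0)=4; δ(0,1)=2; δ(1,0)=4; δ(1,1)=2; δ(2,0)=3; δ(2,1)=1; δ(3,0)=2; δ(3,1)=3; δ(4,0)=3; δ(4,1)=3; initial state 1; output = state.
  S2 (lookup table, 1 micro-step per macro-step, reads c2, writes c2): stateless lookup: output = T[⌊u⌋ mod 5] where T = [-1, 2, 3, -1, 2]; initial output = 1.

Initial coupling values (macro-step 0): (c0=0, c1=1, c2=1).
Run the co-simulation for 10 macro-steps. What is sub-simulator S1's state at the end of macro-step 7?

macro 1: S0 reads c0=0 → after 2×micro: 1; S1 reads c0=0 → after 1×micro: 4; S2 reads c2=1 → after 1×micro: 2 ⇒ (c0=1, c1=4, c2=2)
macro 2: S0 reads c0=1 → after 2×micro: 1; S1 reads c0=1 → after 1×micro: 3; S2 reads c2=2 → after 1×micro: 3 ⇒ (c0=1, c1=3, c2=3)
macro 3: S0 reads c0=1 → after 2×micro: 1; S1 reads c0=1 → after 1×micro: 3; S2 reads c2=3 → after 1×micro: -1 ⇒ (c0=1, c1=3, c2=-1)
macro 4: S0 reads c0=1 → after 2×micro: 1; S1 reads c0=1 → after 1×micro: 3; S2 reads c2=-1 → after 1×micro: 2 ⇒ (c0=1, c1=3, c2=2)
macro 5: S0 reads c0=1 → after 2×micro: 1; S1 reads c0=1 → after 1×micro: 3; S2 reads c2=2 → after 1×micro: 3 ⇒ (c0=1, c1=3, c2=3)
macro 6: S0 reads c0=1 → after 2×micro: 1; S1 reads c0=1 → after 1×micro: 3; S2 reads c2=3 → after 1×micro: -1 ⇒ (c0=1, c1=3, c2=-1)
macro 7: S0 reads c0=1 → after 2×micro: 1; S1 reads c0=1 → after 1×micro: 3; S2 reads c2=-1 → after 1×micro: 2 ⇒ (c0=1, c1=3, c2=2)
macro 8: S0 reads c0=1 → after 2×micro: 1; S1 reads c0=1 → after 1×micro: 3; S2 reads c2=2 → after 1×micro: 3 ⇒ (c0=1, c1=3, c2=3)
macro 9: S0 reads c0=1 → after 2×micro: 1; S1 reads c0=1 → after 1×micro: 3; S2 reads c2=3 → after 1×micro: -1 ⇒ (c0=1, c1=3, c2=-1)
macro 10: S0 reads c0=1 → after 2×micro: 1; S1 reads c0=1 → after 1×micro: 3; S2 reads c2=-1 → after 1×micro: 2 ⇒ (c0=1, c1=3, c2=2)

S1 state at macro-step 7 = 3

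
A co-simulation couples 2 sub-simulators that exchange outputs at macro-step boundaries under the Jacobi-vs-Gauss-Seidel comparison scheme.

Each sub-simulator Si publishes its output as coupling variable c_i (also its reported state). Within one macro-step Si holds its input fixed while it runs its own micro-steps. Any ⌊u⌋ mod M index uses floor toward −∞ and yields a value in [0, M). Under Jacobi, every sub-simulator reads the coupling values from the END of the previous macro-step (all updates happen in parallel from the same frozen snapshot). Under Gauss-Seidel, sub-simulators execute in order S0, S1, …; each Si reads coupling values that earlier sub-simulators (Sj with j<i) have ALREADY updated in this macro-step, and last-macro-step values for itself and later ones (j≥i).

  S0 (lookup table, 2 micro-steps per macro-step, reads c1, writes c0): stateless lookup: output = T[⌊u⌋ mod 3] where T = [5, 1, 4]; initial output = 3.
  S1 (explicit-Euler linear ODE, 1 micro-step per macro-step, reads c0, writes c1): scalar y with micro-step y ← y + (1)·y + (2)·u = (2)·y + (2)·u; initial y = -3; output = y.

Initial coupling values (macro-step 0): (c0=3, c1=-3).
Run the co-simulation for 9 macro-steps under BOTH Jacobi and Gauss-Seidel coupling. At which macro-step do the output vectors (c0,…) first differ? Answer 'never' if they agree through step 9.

[Jacobi] macro 1: S0 reads c1=-3 → after 2×micro: 5; S1 reads c0=3 → after 1×micro: 0 ⇒ (c0=5, c1=0)
[Jacobi] macro 2: S0 reads c1=0 → after 2×micro: 5; S1 reads c0=5 → after 1×micro: 10 ⇒ (c0=5, c1=10)
[Jacobi] macro 3: S0 reads c1=10 → after 2×micro: 1; S1 reads c0=5 → after 1×micro: 30 ⇒ (c0=1, c1=30)
[Jacobi] macro 4: S0 reads c1=30 → after 2×micro: 5; S1 reads c0=1 → after 1×micro: 62 ⇒ (c0=5, c1=62)
[Jacobi] macro 5: S0 reads c1=62 → after 2×micro: 4; S1 reads c0=5 → after 1×micro: 134 ⇒ (c0=4, c1=134)
[Jacobi] macro 6: S0 reads c1=134 → after 2×micro: 4; S1 reads c0=4 → after 1×micro: 276 ⇒ (c0=4, c1=276)
[Jacobi] macro 7: S0 reads c1=276 → after 2×micro: 5; S1 reads c0=4 → after 1×micro: 560 ⇒ (c0=5, c1=560)
[Jacobi] macro 8: S0 reads c1=560 → after 2×micro: 4; S1 reads c0=5 → after 1×micro: 1130 ⇒ (c0=4, c1=1130)
[Jacobi] macro 9: S0 reads c1=1130 → after 2×micro: 4; S1 reads c0=4 → after 1×micro: 2268 ⇒ (c0=4, c1=2268)
[Gauss-Seidel] macro 1: S0 reads c1=-3 → after 2×micro: 5; S1 reads c0=5 → after 1×micro: 4 ⇒ (c0=5, c1=4)
[Gauss-Seidel] macro 2: S0 reads c1=4 → after 2×micro: 1; S1 reads c0=1 → after 1×micro: 10 ⇒ (c0=1, c1=10)
[Gauss-Seidel] macro 3: S0 reads c1=10 → after 2×micro: 1; S1 reads c0=1 → after 1×micro: 22 ⇒ (c0=1, c1=22)
[Gauss-Seidel] macro 4: S0 reads c1=22 → after 2×micro: 1; S1 reads c0=1 → after 1×micro: 46 ⇒ (c0=1, c1=46)
[Gauss-Seidel] macro 5: S0 reads c1=46 → after 2×micro: 1; S1 reads c0=1 → after 1×micro: 94 ⇒ (c0=1, c1=94)
[Gauss-Seidel] macro 6: S0 reads c1=94 → after 2×micro: 1; S1 reads c0=1 → after 1×micro: 190 ⇒ (c0=1, c1=190)
[Gauss-Seidel] macro 7: S0 reads c1=190 → after 2×micro: 1; S1 reads c0=1 → after 1×micro: 382 ⇒ (c0=1, c1=382)
[Gauss-Seidel] macro 8: S0 reads c1=382 → after 2×micro: 1; S1 reads c0=1 → after 1×micro: 766 ⇒ (c0=1, c1=766)
[Gauss-Seidel] macro 9: S0 reads c1=766 → after 2×micro: 1; S1 reads c0=1 → after 1×micro: 1534 ⇒ (c0=1, c1=1534)

first divergence at macro-step: 1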